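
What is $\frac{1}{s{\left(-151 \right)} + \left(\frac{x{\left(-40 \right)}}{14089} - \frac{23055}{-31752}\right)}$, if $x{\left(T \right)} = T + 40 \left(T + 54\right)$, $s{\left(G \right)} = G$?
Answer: $- \frac{149117976}{22403036731} \approx -0.0066561$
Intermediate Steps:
$x{\left(T \right)} = 2160 + 41 T$ ($x{\left(T \right)} = T + 40 \left(54 + T\right) = T + \left(2160 + 40 T\right) = 2160 + 41 T$)
$\frac{1}{s{\left(-151 \right)} + \left(\frac{x{\left(-40 \right)}}{14089} - \frac{23055}{-31752}\right)} = \frac{1}{-151 + \left(\frac{2160 + 41 \left(-40\right)}{14089} - \frac{23055}{-31752}\right)} = \frac{1}{-151 + \left(\left(2160 - 1640\right) \frac{1}{14089} - - \frac{7685}{10584}\right)} = \frac{1}{-151 + \left(520 \cdot \frac{1}{14089} + \frac{7685}{10584}\right)} = \frac{1}{-151 + \left(\frac{520}{14089} + \frac{7685}{10584}\right)} = \frac{1}{-151 + \frac{113777645}{149117976}} = \frac{1}{- \frac{22403036731}{149117976}} = - \frac{149117976}{22403036731}$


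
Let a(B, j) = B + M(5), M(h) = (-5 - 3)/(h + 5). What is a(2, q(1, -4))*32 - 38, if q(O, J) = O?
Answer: ⅖ ≈ 0.40000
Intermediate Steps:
M(h) = -8/(5 + h)
a(B, j) = -⅘ + B (a(B, j) = B - 8/(5 + 5) = B - 8/10 = B - 8*⅒ = B - ⅘ = -⅘ + B)
a(2, q(1, -4))*32 - 38 = (-⅘ + 2)*32 - 38 = (6/5)*32 - 38 = 192/5 - 38 = ⅖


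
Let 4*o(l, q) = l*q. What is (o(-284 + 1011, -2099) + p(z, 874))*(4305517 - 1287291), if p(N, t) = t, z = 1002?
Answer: -2297589832901/2 ≈ -1.1488e+12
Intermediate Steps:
o(l, q) = l*q/4 (o(l, q) = (l*q)/4 = l*q/4)
(o(-284 + 1011, -2099) + p(z, 874))*(4305517 - 1287291) = ((1/4)*(-284 + 1011)*(-2099) + 874)*(4305517 - 1287291) = ((1/4)*727*(-2099) + 874)*3018226 = (-1525973/4 + 874)*3018226 = -1522477/4*3018226 = -2297589832901/2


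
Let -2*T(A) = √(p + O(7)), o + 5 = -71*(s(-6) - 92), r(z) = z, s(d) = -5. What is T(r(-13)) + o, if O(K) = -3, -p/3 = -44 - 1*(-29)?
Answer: 6882 - √42/2 ≈ 6878.8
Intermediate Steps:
p = 45 (p = -3*(-44 - 1*(-29)) = -3*(-44 + 29) = -3*(-15) = 45)
o = 6882 (o = -5 - 71*(-5 - 92) = -5 - 71*(-97) = -5 + 6887 = 6882)
T(A) = -√42/2 (T(A) = -√(45 - 3)/2 = -√42/2)
T(r(-13)) + o = -√42/2 + 6882 = 6882 - √42/2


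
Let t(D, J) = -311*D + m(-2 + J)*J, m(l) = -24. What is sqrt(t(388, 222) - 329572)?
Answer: 4*I*sqrt(28473) ≈ 674.96*I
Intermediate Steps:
t(D, J) = -311*D - 24*J
sqrt(t(388, 222) - 329572) = sqrt((-311*388 - 24*222) - 329572) = sqrt((-120668 - 5328) - 329572) = sqrt(-125996 - 329572) = sqrt(-455568) = 4*I*sqrt(28473)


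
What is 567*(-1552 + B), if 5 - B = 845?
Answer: -1356264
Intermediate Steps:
B = -840 (B = 5 - 1*845 = 5 - 845 = -840)
567*(-1552 + B) = 567*(-1552 - 840) = 567*(-2392) = -1356264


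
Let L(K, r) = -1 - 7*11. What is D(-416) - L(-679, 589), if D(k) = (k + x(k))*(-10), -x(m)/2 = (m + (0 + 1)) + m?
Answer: -12382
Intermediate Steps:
x(m) = -2 - 4*m (x(m) = -2*((m + (0 + 1)) + m) = -2*((m + 1) + m) = -2*((1 + m) + m) = -2*(1 + 2*m) = -2 - 4*m)
L(K, r) = -78 (L(K, r) = -1 - 77 = -78)
D(k) = 20 + 30*k (D(k) = (k + (-2 - 4*k))*(-10) = (-2 - 3*k)*(-10) = 20 + 30*k)
D(-416) - L(-679, 589) = (20 + 30*(-416)) - 1*(-78) = (20 - 12480) + 78 = -12460 + 78 = -12382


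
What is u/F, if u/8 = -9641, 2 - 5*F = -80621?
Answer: -385640/80623 ≈ -4.7832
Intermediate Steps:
F = 80623/5 (F = ⅖ - ⅕*(-80621) = ⅖ + 80621/5 = 80623/5 ≈ 16125.)
u = -77128 (u = 8*(-9641) = -77128)
u/F = -77128/80623/5 = -77128*5/80623 = -385640/80623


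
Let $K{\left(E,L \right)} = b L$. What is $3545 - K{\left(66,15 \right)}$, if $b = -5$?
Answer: $3620$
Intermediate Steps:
$K{\left(E,L \right)} = - 5 L$
$3545 - K{\left(66,15 \right)} = 3545 - \left(-5\right) 15 = 3545 - -75 = 3545 + 75 = 3620$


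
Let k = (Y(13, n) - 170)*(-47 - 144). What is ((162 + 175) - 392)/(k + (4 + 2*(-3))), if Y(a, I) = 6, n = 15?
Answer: -55/31322 ≈ -0.0017560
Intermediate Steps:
k = 31324 (k = (6 - 170)*(-47 - 144) = -164*(-191) = 31324)
((162 + 175) - 392)/(k + (4 + 2*(-3))) = ((162 + 175) - 392)/(31324 + (4 + 2*(-3))) = (337 - 392)/(31324 + (4 - 6)) = -55/(31324 - 2) = -55/31322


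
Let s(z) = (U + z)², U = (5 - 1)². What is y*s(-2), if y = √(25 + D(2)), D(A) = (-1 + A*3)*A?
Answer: 196*√35 ≈ 1159.6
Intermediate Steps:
D(A) = A*(-1 + 3*A) (D(A) = (-1 + 3*A)*A = A*(-1 + 3*A))
y = √35 (y = √(25 + 2*(-1 + 3*2)) = √(25 + 2*(-1 + 6)) = √(25 + 2*5) = √(25 + 10) = √35 ≈ 5.9161)
U = 16 (U = 4² = 16)
s(z) = (16 + z)²
y*s(-2) = √35*(16 - 2)² = √35*14² = √35*196 = 196*√35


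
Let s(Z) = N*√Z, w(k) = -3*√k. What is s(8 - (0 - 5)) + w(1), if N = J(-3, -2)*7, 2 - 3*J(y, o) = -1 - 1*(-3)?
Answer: -3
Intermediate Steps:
J(y, o) = 0 (J(y, o) = ⅔ - (-1 - 1*(-3))/3 = ⅔ - (-1 + 3)/3 = ⅔ - ⅓*2 = ⅔ - ⅔ = 0)
N = 0 (N = 0*7 = 0)
s(Z) = 0 (s(Z) = 0*√Z = 0)
s(8 - (0 - 5)) + w(1) = 0 - 3*√1 = 0 - 3*1 = 0 - 3 = -3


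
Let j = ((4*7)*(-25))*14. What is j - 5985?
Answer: -15785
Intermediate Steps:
j = -9800 (j = (28*(-25))*14 = -700*14 = -9800)
j - 5985 = -9800 - 5985 = -15785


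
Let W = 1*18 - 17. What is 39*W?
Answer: 39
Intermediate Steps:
W = 1 (W = 18 - 17 = 1)
39*W = 39*1 = 39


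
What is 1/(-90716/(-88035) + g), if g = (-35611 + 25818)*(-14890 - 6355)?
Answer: 88035/18315883000691 ≈ 4.8065e-9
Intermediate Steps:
g = 208052285 (g = -9793*(-21245) = 208052285)
1/(-90716/(-88035) + g) = 1/(-90716/(-88035) + 208052285) = 1/(-90716*(-1/88035) + 208052285) = 1/(90716/88035 + 208052285) = 1/(18315883000691/88035) = 88035/18315883000691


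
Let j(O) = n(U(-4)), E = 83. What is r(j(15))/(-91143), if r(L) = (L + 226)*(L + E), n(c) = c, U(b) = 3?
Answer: -19694/91143 ≈ -0.21608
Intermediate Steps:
j(O) = 3
r(L) = (83 + L)*(226 + L) (r(L) = (L + 226)*(L + 83) = (226 + L)*(83 + L) = (83 + L)*(226 + L))
r(j(15))/(-91143) = (18758 + 3**2 + 309*3)/(-91143) = (18758 + 9 + 927)*(-1/91143) = 19694*(-1/91143) = -19694/91143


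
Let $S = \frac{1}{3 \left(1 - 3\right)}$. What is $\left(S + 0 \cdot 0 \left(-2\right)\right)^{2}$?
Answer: $\frac{1}{36} \approx 0.027778$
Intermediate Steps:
$S = - \frac{1}{6}$ ($S = \frac{1}{3 \left(-2\right)} = \frac{1}{-6} = - \frac{1}{6} \approx -0.16667$)
$\left(S + 0 \cdot 0 \left(-2\right)\right)^{2} = \left(- \frac{1}{6} + 0 \cdot 0 \left(-2\right)\right)^{2} = \left(- \frac{1}{6} + 0 \left(-2\right)\right)^{2} = \left(- \frac{1}{6} + 0\right)^{2} = \left(- \frac{1}{6}\right)^{2} = \frac{1}{36}$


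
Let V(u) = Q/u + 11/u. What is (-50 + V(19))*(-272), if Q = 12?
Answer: 252144/19 ≈ 13271.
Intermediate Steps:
V(u) = 23/u (V(u) = 12/u + 11/u = 23/u)
(-50 + V(19))*(-272) = (-50 + 23/19)*(-272) = -927/19*(-272) = 252144/19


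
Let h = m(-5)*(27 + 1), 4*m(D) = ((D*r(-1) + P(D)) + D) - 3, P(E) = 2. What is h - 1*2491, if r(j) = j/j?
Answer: -2568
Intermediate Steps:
r(j) = 1
m(D) = -¼ + D/2 (m(D) = (((D*1 + 2) + D) - 3)/4 = (((D + 2) + D) - 3)/4 = (((2 + D) + D) - 3)/4 = ((2 + 2*D) - 3)/4 = (-1 + 2*D)/4 = -¼ + D/2)
h = -77 (h = (-¼ + (½)*(-5))*(27 + 1) = (-¼ - 5/2)*28 = -11/4*28 = -77)
h - 1*2491 = -77 - 1*2491 = -77 - 2491 = -2568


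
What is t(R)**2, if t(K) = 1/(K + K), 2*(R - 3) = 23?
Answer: 1/841 ≈ 0.0011891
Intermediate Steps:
R = 29/2 (R = 3 + (1/2)*23 = 3 + 23/2 = 29/2 ≈ 14.500)
t(K) = 1/(2*K)
t(R)**2 = (1/(2*(29/2)))**2 = ((1/2)*(2/29))**2 = (1/29)**2 = 1/841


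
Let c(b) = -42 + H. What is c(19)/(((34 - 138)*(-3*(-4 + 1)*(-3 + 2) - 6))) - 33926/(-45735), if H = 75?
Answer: 3628921/4756440 ≈ 0.76295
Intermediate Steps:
c(b) = 33 (c(b) = -42 + 75 = 33)
c(19)/(((34 - 138)*(-3*(-4 + 1)*(-3 + 2) - 6))) - 33926/(-45735) = 33/(((34 - 138)*(-3*(-4 + 1)*(-3 + 2) - 6))) - 33926/(-45735) = 33/((-104*(-(-9)*(-1) - 6))) - 33926*(-1/45735) = 33/((-104*(-3*3 - 6))) + 33926/45735 = 33/((-104*(-9 - 6))) + 33926/45735 = 33/((-104*(-15))) + 33926/45735 = 33/1560 + 33926/45735 = 33*(1/1560) + 33926/45735 = 11/520 + 33926/45735 = 3628921/4756440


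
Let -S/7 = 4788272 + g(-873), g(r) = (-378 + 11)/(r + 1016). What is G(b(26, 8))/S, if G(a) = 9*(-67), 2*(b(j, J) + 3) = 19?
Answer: 9581/532561967 ≈ 1.7990e-5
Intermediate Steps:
b(j, J) = 13/2 (b(j, J) = -3 + (½)*19 = -3 + 19/2 = 13/2)
G(a) = -603
g(r) = -367/(1016 + r)
S = -4793057703/143 (S = -7*(4788272 - 367/(1016 - 873)) = -7*(4788272 - 367/143) = -7*684722529/143 = -4793057703/143 ≈ -3.3518e+7)
G(b(26, 8))/S = -603/(-4793057703/143) = -603*(-143/4793057703) = 9581/532561967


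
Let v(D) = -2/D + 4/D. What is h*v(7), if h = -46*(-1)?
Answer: 92/7 ≈ 13.143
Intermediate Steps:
h = 46
v(D) = 2/D
h*v(7) = 46*(2/7) = 92/7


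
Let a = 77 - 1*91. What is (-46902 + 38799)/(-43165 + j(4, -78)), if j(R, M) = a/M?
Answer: 316017/1683428 ≈ 0.18772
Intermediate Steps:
a = -14 (a = 77 - 91 = -14)
j(R, M) = -14/M
(-46902 + 38799)/(-43165 + j(4, -78)) = (-46902 + 38799)/(-43165 - 14/(-78)) = -8103/(-43165 - 14*(-1/78)) = -8103/(-43165 + 7/39) = -8103/(-1683428/39) = -8103*(-39/1683428) = 316017/1683428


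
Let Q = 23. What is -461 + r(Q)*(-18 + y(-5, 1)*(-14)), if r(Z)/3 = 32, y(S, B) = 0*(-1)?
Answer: -2189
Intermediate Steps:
y(S, B) = 0
r(Z) = 96 (r(Z) = 3*32 = 96)
-461 + r(Q)*(-18 + y(-5, 1)*(-14)) = -461 + 96*(-18 + 0*(-14)) = -461 + 96*(-18 + 0) = -461 + 96*(-18) = -461 - 1728 = -2189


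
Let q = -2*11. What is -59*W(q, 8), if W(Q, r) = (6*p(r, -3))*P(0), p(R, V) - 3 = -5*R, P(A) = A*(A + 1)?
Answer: 0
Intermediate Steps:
P(A) = A*(1 + A)
p(R, V) = 3 - 5*R
q = -22
W(Q, r) = 0 (W(Q, r) = (6*(3 - 5*r))*(0*(1 + 0)) = (18 - 30*r)*(0*1) = (18 - 30*r)*0 = 0)
-59*W(q, 8) = -59*0 = 0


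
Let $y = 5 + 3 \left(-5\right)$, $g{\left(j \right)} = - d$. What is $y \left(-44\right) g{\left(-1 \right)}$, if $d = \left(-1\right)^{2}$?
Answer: $-440$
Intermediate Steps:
$d = 1$
$g{\left(j \right)} = -1$ ($g{\left(j \right)} = \left(-1\right) 1 = -1$)
$y = -10$ ($y = 5 - 15 = -10$)
$y \left(-44\right) g{\left(-1 \right)} = \left(-10\right) \left(-44\right) \left(-1\right) = 440 \left(-1\right) = -440$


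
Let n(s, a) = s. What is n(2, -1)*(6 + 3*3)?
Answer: 30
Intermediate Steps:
n(2, -1)*(6 + 3*3) = 2*(6 + 3*3) = 2*(6 + 9) = 2*15 = 30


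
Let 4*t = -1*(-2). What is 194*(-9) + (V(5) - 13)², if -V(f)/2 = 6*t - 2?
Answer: -1521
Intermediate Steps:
t = ½ (t = (-1*(-2))/4 = (¼)*2 = ½ ≈ 0.50000)
V(f) = -2 (V(f) = -2*(6*(½) - 2) = -2*(3 - 2) = -2*1 = -2)
194*(-9) + (V(5) - 13)² = 194*(-9) + (-2 - 13)² = -1746 + (-15)² = -1746 + 225 = -1521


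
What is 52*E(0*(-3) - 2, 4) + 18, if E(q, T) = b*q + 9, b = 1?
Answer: 382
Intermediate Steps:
E(q, T) = 9 + q (E(q, T) = 1*q + 9 = q + 9 = 9 + q)
52*E(0*(-3) - 2, 4) + 18 = 52*(9 + (0*(-3) - 2)) + 18 = 52*(9 + (0 - 2)) + 18 = 52*(9 - 2) + 18 = 52*7 + 18 = 364 + 18 = 382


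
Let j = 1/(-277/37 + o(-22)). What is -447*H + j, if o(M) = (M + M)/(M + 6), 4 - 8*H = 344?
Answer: 26634199/1402 ≈ 18997.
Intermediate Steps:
H = -85/2 (H = ½ - ⅛*344 = ½ - 43 = -85/2 ≈ -42.500)
o(M) = 2*M/(6 + M) (o(M) = (2*M)/(6 + M) = 2*M/(6 + M))
j = -148/701 (j = 1/(-277/37 + 2*(-22)/(6 - 22)) = 1/(-277*1/37 + 2*(-22)/(-16)) = 1/(-277/37 + 2*(-22)*(-1/16)) = 1/(-277/37 + 11/4) = 1/(-701/148) = -148/701 ≈ -0.21113)
-447*H + j = -447*(-85/2) - 148/701 = 37995/2 - 148/701 = 26634199/1402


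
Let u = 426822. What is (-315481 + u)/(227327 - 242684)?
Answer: -111341/15357 ≈ -7.2502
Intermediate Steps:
(-315481 + u)/(227327 - 242684) = (-315481 + 426822)/(227327 - 242684) = 111341/(-15357) = 111341*(-1/15357) = -111341/15357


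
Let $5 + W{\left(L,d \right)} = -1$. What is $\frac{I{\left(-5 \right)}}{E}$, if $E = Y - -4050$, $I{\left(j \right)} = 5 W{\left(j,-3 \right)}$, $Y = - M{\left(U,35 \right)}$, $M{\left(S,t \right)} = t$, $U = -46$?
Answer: $- \frac{6}{803} \approx -0.007472$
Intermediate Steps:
$W{\left(L,d \right)} = -6$ ($W{\left(L,d \right)} = -5 - 1 = -6$)
$Y = -35$ ($Y = \left(-1\right) 35 = -35$)
$I{\left(j \right)} = -30$ ($I{\left(j \right)} = 5 \left(-6\right) = -30$)
$E = 4015$ ($E = -35 - -4050 = -35 + 4050 = 4015$)
$\frac{I{\left(-5 \right)}}{E} = - \frac{30}{4015} = \left(-30\right) \frac{1}{4015} = - \frac{6}{803}$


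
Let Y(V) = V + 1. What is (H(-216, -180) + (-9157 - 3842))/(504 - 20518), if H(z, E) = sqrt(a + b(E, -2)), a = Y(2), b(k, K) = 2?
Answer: 12999/20014 - sqrt(5)/20014 ≈ 0.64938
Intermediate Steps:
Y(V) = 1 + V
a = 3 (a = 1 + 2 = 3)
H(z, E) = sqrt(5) (H(z, E) = sqrt(3 + 2) = sqrt(5))
(H(-216, -180) + (-9157 - 3842))/(504 - 20518) = (sqrt(5) + (-9157 - 3842))/(504 - 20518) = (sqrt(5) - 12999)/(-20014) = (-12999 + sqrt(5))*(-1/20014) = 12999/20014 - sqrt(5)/20014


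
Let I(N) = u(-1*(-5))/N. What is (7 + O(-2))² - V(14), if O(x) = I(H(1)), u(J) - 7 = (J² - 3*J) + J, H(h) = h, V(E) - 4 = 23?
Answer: 814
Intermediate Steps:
V(E) = 27 (V(E) = 4 + 23 = 27)
u(J) = 7 + J² - 2*J (u(J) = 7 + ((J² - 3*J) + J) = 7 + (J² - 2*J) = 7 + J² - 2*J)
I(N) = 22/N (I(N) = (7 + (-1*(-5))² - (-2)*(-5))/N = (7 + 5² - 2*5)/N = (7 + 25 - 10)/N = 22/N)
O(x) = 22 (O(x) = 22/1 = 22*1 = 22)
(7 + O(-2))² - V(14) = (7 + 22)² - 1*27 = 29² - 27 = 841 - 27 = 814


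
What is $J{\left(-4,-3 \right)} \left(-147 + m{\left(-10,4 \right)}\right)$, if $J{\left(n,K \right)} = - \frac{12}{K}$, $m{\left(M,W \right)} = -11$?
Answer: $-632$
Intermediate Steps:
$J{\left(-4,-3 \right)} \left(-147 + m{\left(-10,4 \right)}\right) = - \frac{12}{-3} \left(-147 - 11\right) = \left(-12\right) \left(- \frac{1}{3}\right) \left(-158\right) = 4 \left(-158\right) = -632$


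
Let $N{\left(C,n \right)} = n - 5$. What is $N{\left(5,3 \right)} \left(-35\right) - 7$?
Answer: $63$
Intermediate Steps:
$N{\left(C,n \right)} = -5 + n$
$N{\left(5,3 \right)} \left(-35\right) - 7 = \left(-5 + 3\right) \left(-35\right) - 7 = \left(-2\right) \left(-35\right) - 7 = 70 - 7 = 63$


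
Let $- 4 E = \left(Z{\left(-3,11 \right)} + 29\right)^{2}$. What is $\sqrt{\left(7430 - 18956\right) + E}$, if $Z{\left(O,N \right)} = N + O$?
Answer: $\frac{i \sqrt{47473}}{2} \approx 108.94 i$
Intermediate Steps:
$E = - \frac{1369}{4}$ ($E = - \frac{\left(\left(11 - 3\right) + 29\right)^{2}}{4} = - \frac{\left(8 + 29\right)^{2}}{4} = - \frac{37^{2}}{4} = \left(- \frac{1}{4}\right) 1369 = - \frac{1369}{4} \approx -342.25$)
$\sqrt{\left(7430 - 18956\right) + E} = \sqrt{\left(7430 - 18956\right) - \frac{1369}{4}} = \sqrt{-11526 - \frac{1369}{4}} = \sqrt{- \frac{47473}{4}} = \frac{i \sqrt{47473}}{2}$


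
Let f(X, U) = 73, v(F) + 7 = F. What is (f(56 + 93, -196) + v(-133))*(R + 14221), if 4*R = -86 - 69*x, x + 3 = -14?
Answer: -3884057/4 ≈ -9.7101e+5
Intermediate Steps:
x = -17 (x = -3 - 14 = -17)
v(F) = -7 + F
R = 1087/4 (R = (-86 - 69*(-17))/4 = (-86 + 1173)/4 = (¼)*1087 = 1087/4 ≈ 271.75)
(f(56 + 93, -196) + v(-133))*(R + 14221) = (73 + (-7 - 133))*(1087/4 + 14221) = (73 - 140)*(57971/4) = -67*57971/4 = -3884057/4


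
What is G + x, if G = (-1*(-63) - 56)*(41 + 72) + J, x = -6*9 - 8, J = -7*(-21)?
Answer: 876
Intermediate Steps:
J = 147
x = -62 (x = -54 - 8 = -62)
G = 938 (G = (-1*(-63) - 56)*(41 + 72) + 147 = (63 - 56)*113 + 147 = 7*113 + 147 = 791 + 147 = 938)
G + x = 938 - 62 = 876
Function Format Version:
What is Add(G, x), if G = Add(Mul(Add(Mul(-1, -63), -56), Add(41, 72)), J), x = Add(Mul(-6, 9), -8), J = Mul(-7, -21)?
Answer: 876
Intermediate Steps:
J = 147
x = -62 (x = Add(-54, -8) = -62)
G = 938 (G = Add(Mul(Add(Mul(-1, -63), -56), Add(41, 72)), 147) = Add(Mul(Add(63, -56), 113), 147) = Add(Mul(7, 113), 147) = Add(791, 147) = 938)
Add(G, x) = Add(938, -62) = 876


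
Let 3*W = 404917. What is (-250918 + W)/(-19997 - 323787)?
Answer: 49691/147336 ≈ 0.33726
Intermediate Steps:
W = 404917/3 (W = (1/3)*404917 = 404917/3 ≈ 1.3497e+5)
(-250918 + W)/(-19997 - 323787) = (-250918 + 404917/3)/(-19997 - 323787) = -347837/3/(-343784) = -347837/3*(-1/343784) = 49691/147336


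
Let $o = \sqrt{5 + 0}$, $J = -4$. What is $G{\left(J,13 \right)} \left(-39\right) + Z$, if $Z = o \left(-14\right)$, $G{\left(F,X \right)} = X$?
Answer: $-507 - 14 \sqrt{5} \approx -538.3$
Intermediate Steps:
$o = \sqrt{5} \approx 2.2361$
$Z = - 14 \sqrt{5}$ ($Z = \sqrt{5} \left(-14\right) = - 14 \sqrt{5} \approx -31.305$)
$G{\left(J,13 \right)} \left(-39\right) + Z = 13 \left(-39\right) - 14 \sqrt{5} = -507 - 14 \sqrt{5}$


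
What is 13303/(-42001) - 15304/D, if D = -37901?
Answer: 138586301/1591879901 ≈ 0.087058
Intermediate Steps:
13303/(-42001) - 15304/D = 13303/(-42001) - 15304/(-37901) = 13303*(-1/42001) - 15304*(-1/37901) = -13303/42001 + 15304/37901 = 138586301/1591879901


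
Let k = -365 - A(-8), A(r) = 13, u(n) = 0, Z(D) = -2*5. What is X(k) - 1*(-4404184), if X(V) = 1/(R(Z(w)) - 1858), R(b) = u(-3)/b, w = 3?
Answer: 8182973871/1858 ≈ 4.4042e+6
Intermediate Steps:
Z(D) = -10
R(b) = 0 (R(b) = 0/b = 0)
k = -378 (k = -365 - 1*13 = -365 - 13 = -378)
X(V) = -1/1858 (X(V) = 1/(0 - 1858) = 1/(-1858) = -1/1858)
X(k) - 1*(-4404184) = -1/1858 - 1*(-4404184) = -1/1858 + 4404184 = 8182973871/1858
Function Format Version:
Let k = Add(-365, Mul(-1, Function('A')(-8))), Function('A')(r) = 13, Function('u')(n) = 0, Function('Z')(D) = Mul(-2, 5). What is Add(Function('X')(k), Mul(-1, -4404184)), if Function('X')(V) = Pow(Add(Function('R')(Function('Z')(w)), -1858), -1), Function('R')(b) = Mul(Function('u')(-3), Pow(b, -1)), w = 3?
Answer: Rational(8182973871, 1858) ≈ 4.4042e+6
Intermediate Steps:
Function('Z')(D) = -10
Function('R')(b) = 0 (Function('R')(b) = Mul(0, Pow(b, -1)) = 0)
k = -378 (k = Add(-365, Mul(-1, 13)) = Add(-365, -13) = -378)
Function('X')(V) = Rational(-1, 1858) (Function('X')(V) = Pow(Add(0, -1858), -1) = Pow(-1858, -1) = Rational(-1, 1858))
Add(Function('X')(k), Mul(-1, -4404184)) = Add(Rational(-1, 1858), Mul(-1, -4404184)) = Add(Rational(-1, 1858), 4404184) = Rational(8182973871, 1858)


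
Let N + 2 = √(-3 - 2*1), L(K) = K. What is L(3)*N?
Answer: -6 + 3*I*√5 ≈ -6.0 + 6.7082*I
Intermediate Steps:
N = -2 + I*√5 (N = -2 + √(-3 - 2*1) = -2 + √(-3 - 2) = -2 + √(-5) = -2 + I*√5 ≈ -2.0 + 2.2361*I)
L(3)*N = 3*(-2 + I*√5) = -6 + 3*I*√5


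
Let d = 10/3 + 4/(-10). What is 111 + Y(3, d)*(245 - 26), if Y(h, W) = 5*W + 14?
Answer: 6389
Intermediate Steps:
d = 44/15 (d = 10*(1/3) + 4*(-1/10) = 10/3 - 2/5 = 44/15 ≈ 2.9333)
Y(h, W) = 14 + 5*W
111 + Y(3, d)*(245 - 26) = 111 + (14 + 5*(44/15))*(245 - 26) = 111 + (14 + 44/3)*219 = 111 + (86/3)*219 = 111 + 6278 = 6389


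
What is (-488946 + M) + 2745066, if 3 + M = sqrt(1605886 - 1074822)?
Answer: 2256117 + 2*sqrt(132766) ≈ 2.2568e+6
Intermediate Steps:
M = -3 + 2*sqrt(132766) (M = -3 + sqrt(1605886 - 1074822) = -3 + sqrt(531064) = -3 + 2*sqrt(132766) ≈ 725.74)
(-488946 + M) + 2745066 = (-488946 + (-3 + 2*sqrt(132766))) + 2745066 = (-488949 + 2*sqrt(132766)) + 2745066 = 2256117 + 2*sqrt(132766)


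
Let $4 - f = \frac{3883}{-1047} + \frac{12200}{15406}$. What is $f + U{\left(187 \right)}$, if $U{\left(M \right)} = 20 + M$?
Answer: $\frac{1725247700}{8065041} \approx 213.92$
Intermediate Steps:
$f = \frac{55784213}{8065041}$ ($f = 4 - \left(\frac{3883}{-1047} + \frac{12200}{15406}\right) = 4 - \left(3883 \left(- \frac{1}{1047}\right) + 12200 \cdot \frac{1}{15406}\right) = 4 - \left(- \frac{3883}{1047} + \frac{6100}{7703}\right) = 4 - - \frac{23524049}{8065041} = 4 + \frac{23524049}{8065041} = \frac{55784213}{8065041} \approx 6.9168$)
$f + U{\left(187 \right)} = \frac{55784213}{8065041} + \left(20 + 187\right) = \frac{55784213}{8065041} + 207 = \frac{1725247700}{8065041}$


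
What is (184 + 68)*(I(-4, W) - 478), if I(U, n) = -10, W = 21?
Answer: -122976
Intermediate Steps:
(184 + 68)*(I(-4, W) - 478) = (184 + 68)*(-10 - 478) = 252*(-488) = -122976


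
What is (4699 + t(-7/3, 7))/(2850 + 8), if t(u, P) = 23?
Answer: 2361/1429 ≈ 1.6522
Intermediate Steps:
(4699 + t(-7/3, 7))/(2850 + 8) = (4699 + 23)/(2850 + 8) = 4722/2858 = 4722*(1/2858) = 2361/1429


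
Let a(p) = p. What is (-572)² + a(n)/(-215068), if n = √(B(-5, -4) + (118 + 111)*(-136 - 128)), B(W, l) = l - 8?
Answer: 327184 - I*√15117/107534 ≈ 3.2718e+5 - 0.0011434*I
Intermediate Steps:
B(W, l) = -8 + l
n = 2*I*√15117 (n = √((-8 - 4) + (118 + 111)*(-136 - 128)) = √(-12 + 229*(-264)) = √(-12 - 60456) = √(-60468) = 2*I*√15117 ≈ 245.9*I)
(-572)² + a(n)/(-215068) = (-572)² + (2*I*√15117)/(-215068) = 327184 + (2*I*√15117)*(-1/215068) = 327184 - I*√15117/107534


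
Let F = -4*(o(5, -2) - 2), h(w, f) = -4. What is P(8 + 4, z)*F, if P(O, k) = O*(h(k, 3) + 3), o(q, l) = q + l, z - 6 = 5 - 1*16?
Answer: 48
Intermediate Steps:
z = -5 (z = 6 + (5 - 1*16) = 6 + (5 - 16) = 6 - 11 = -5)
o(q, l) = l + q
P(O, k) = -O (P(O, k) = O*(-4 + 3) = O*(-1) = -O)
F = -4 (F = -4*((-2 + 5) - 2) = -4*(3 - 2) = -4*1 = -4)
P(8 + 4, z)*F = -(8 + 4)*(-4) = -1*12*(-4) = -12*(-4) = 48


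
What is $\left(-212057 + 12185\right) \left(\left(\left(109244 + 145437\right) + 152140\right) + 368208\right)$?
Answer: $-154906596288$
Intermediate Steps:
$\left(-212057 + 12185\right) \left(\left(\left(109244 + 145437\right) + 152140\right) + 368208\right) = - 199872 \left(\left(254681 + 152140\right) + 368208\right) = - 199872 \left(406821 + 368208\right) = \left(-199872\right) 775029 = -154906596288$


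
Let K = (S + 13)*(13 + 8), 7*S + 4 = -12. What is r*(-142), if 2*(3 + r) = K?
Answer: -15549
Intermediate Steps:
S = -16/7 (S = -4/7 + (1/7)*(-12) = -4/7 - 12/7 = -16/7 ≈ -2.2857)
K = 225 (K = (-16/7 + 13)*(13 + 8) = (75/7)*21 = 225)
r = 219/2 (r = -3 + (1/2)*225 = -3 + 225/2 = 219/2 ≈ 109.50)
r*(-142) = (219/2)*(-142) = -15549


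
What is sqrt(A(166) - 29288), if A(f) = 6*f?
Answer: 2*I*sqrt(7073) ≈ 168.2*I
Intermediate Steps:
sqrt(A(166) - 29288) = sqrt(6*166 - 29288) = sqrt(996 - 29288) = sqrt(-28292) = 2*I*sqrt(7073)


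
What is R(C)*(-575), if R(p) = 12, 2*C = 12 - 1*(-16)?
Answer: -6900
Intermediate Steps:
C = 14 (C = (12 - 1*(-16))/2 = (12 + 16)/2 = (½)*28 = 14)
R(C)*(-575) = 12*(-575) = -6900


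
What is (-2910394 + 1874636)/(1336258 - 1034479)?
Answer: -1035758/301779 ≈ -3.4322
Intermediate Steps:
(-2910394 + 1874636)/(1336258 - 1034479) = -1035758/301779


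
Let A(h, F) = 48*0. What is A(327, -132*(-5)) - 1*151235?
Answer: -151235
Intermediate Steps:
A(h, F) = 0
A(327, -132*(-5)) - 1*151235 = 0 - 1*151235 = 0 - 151235 = -151235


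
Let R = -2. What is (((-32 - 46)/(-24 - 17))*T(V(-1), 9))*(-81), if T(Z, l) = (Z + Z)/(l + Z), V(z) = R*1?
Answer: 25272/287 ≈ 88.056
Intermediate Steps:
V(z) = -2 (V(z) = -2*1 = -2)
T(Z, l) = 2*Z/(Z + l) (T(Z, l) = (2*Z)/(Z + l) = 2*Z/(Z + l))
(((-32 - 46)/(-24 - 17))*T(V(-1), 9))*(-81) = (((-32 - 46)/(-24 - 17))*(2*(-2)/(-2 + 9)))*(-81) = ((-78/(-41))*(2*(-2)/7))*(-81) = ((-78*(-1/41))*(2*(-2)*(⅐)))*(-81) = ((78/41)*(-4/7))*(-81) = -312/287*(-81) = 25272/287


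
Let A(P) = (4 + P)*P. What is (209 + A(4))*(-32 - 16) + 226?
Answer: -11342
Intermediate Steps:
A(P) = P*(4 + P)
(209 + A(4))*(-32 - 16) + 226 = (209 + 4*(4 + 4))*(-32 - 16) + 226 = (209 + 4*8)*(-48) + 226 = (209 + 32)*(-48) + 226 = 241*(-48) + 226 = -11568 + 226 = -11342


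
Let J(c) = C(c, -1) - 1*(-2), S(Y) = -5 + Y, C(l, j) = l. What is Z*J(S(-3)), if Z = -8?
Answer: 48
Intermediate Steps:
J(c) = 2 + c (J(c) = c - 1*(-2) = c + 2 = 2 + c)
Z*J(S(-3)) = -8*(2 + (-5 - 3)) = -8*(2 - 8) = -8*(-6) = 48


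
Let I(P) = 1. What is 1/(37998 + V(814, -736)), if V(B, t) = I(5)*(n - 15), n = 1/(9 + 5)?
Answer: 14/531763 ≈ 2.6328e-5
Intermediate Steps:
n = 1/14 ≈ 0.071429
V(B, t) = -209/14 (V(B, t) = 1*(1/14 - 15) = 1*(-209/14) = -209/14)
1/(37998 + V(814, -736)) = 1/(37998 - 209/14) = 1/(531763/14) = 14/531763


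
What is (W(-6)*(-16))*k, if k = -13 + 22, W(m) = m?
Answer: 864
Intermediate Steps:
k = 9
(W(-6)*(-16))*k = -6*(-16)*9 = 96*9 = 864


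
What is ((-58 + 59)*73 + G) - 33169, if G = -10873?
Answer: -43969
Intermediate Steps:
((-58 + 59)*73 + G) - 33169 = ((-58 + 59)*73 - 10873) - 33169 = (1*73 - 10873) - 33169 = (73 - 10873) - 33169 = -10800 - 33169 = -43969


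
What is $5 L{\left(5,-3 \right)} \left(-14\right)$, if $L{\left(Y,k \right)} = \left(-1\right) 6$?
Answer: $420$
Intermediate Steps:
$L{\left(Y,k \right)} = -6$
$5 L{\left(5,-3 \right)} \left(-14\right) = 5 \left(-6\right) \left(-14\right) = \left(-30\right) \left(-14\right) = 420$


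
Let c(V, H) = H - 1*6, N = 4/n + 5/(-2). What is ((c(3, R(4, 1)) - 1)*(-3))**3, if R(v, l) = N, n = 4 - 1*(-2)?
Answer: 148877/8 ≈ 18610.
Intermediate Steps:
n = 6 (n = 4 + 2 = 6)
N = -11/6 (N = 4/6 + 5/(-2) = 4*(1/6) + 5*(-1/2) = 2/3 - 5/2 = -11/6 ≈ -1.8333)
R(v, l) = -11/6
c(V, H) = -6 + H (c(V, H) = H - 6 = -6 + H)
((c(3, R(4, 1)) - 1)*(-3))**3 = (((-6 - 11/6) - 1)*(-3))**3 = ((-47/6 - 1)*(-3))**3 = (-53/6*(-3))**3 = (53/2)**3 = 148877/8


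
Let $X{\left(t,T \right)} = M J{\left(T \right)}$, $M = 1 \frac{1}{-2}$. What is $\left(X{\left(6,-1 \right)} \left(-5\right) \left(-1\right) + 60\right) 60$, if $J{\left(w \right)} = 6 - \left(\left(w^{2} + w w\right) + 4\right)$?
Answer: $3600$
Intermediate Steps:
$M = - \frac{1}{2}$ ($M = 1 \left(- \frac{1}{2}\right) = - \frac{1}{2} \approx -0.5$)
$J{\left(w \right)} = 2 - 2 w^{2}$ ($J{\left(w \right)} = 6 - \left(\left(w^{2} + w^{2}\right) + 4\right) = 6 - \left(2 w^{2} + 4\right) = 6 - \left(4 + 2 w^{2}\right) = 2 - 2 w^{2}$)
$X{\left(t,T \right)} = -1 + T^{2}$ ($X{\left(t,T \right)} = - \frac{2 - 2 T^{2}}{2} = -1 + T^{2}$)
$\left(X{\left(6,-1 \right)} \left(-5\right) \left(-1\right) + 60\right) 60 = \left(\left(-1 + \left(-1\right)^{2}\right) \left(-5\right) \left(-1\right) + 60\right) 60 = \left(\left(-1 + 1\right) \left(-5\right) \left(-1\right) + 60\right) 60 = \left(0 \left(-5\right) \left(-1\right) + 60\right) 60 = \left(0 \left(-1\right) + 60\right) 60 = \left(0 + 60\right) 60 = 60 \cdot 60 = 3600$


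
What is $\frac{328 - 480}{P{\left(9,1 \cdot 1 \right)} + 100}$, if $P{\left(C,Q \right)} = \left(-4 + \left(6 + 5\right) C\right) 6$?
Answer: $- \frac{76}{335} \approx -0.22687$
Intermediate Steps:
$P{\left(C,Q \right)} = -24 + 66 C$ ($P{\left(C,Q \right)} = \left(-4 + 11 C\right) 6 = -24 + 66 C$)
$\frac{328 - 480}{P{\left(9,1 \cdot 1 \right)} + 100} = \frac{328 - 480}{\left(-24 + 66 \cdot 9\right) + 100} = - \frac{152}{\left(-24 + 594\right) + 100} = - \frac{152}{570 + 100} = - \frac{152}{670} = \left(-152\right) \frac{1}{670} = - \frac{76}{335}$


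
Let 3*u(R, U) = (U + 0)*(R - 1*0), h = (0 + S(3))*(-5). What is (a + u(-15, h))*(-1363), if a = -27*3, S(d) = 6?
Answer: -94047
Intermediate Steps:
a = -81
h = -30 (h = (0 + 6)*(-5) = 6*(-5) = -30)
u(R, U) = R*U/3 (u(R, U) = ((U + 0)*(R - 1*0))/3 = (U*(R + 0))/3 = (U*R)/3 = (R*U)/3 = R*U/3)
(a + u(-15, h))*(-1363) = (-81 + (1/3)*(-15)*(-30))*(-1363) = (-81 + 150)*(-1363) = 69*(-1363) = -94047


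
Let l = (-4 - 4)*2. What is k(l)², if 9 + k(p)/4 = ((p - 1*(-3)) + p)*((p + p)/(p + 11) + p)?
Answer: 29030544/25 ≈ 1.1612e+6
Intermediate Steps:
l = -16 (l = -8*2 = -16)
k(p) = -36 + 4*(3 + 2*p)*(p + 2*p/(11 + p)) (k(p) = -36 + 4*(((p - 1*(-3)) + p)*((p + p)/(p + 11) + p)) = -36 + 4*(((p + 3) + p)*((2*p)/(11 + p) + p)) = -36 + 4*(((3 + p) + p)*(2*p/(11 + p) + p)) = -36 + 4*((3 + 2*p)*(p + 2*p/(11 + p))) = -36 + 4*(3 + 2*p)*(p + 2*p/(11 + p)))
k(l)² = (4*(-99 + 2*(-16)³ + 29*(-16)² + 30*(-16))/(11 - 16))² = (4*(-99 + 2*(-4096) + 29*256 - 480)/(-5))² = (4*(-⅕)*(-99 - 8192 + 7424 - 480))² = (4*(-⅕)*(-1347))² = (5388/5)² = 29030544/25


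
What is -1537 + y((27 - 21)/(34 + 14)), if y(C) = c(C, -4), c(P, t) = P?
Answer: -12295/8 ≈ -1536.9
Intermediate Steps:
y(C) = C
-1537 + y((27 - 21)/(34 + 14)) = -1537 + (27 - 21)/(34 + 14) = -1537 + 6/48 = -1537 + 6*(1/48) = -1537 + ⅛ = -12295/8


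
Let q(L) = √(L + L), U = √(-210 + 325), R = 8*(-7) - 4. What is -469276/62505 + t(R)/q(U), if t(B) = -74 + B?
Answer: -469276/62505 - 67*√2*115^(¾)/115 ≈ -36.442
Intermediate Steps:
R = -60 (R = -56 - 4 = -60)
U = √115 ≈ 10.724
q(L) = √2*√L (q(L) = √(2*L) = √2*√L)
-469276/62505 + t(R)/q(U) = -469276/62505 + (-74 - 60)/((√2*√(√115))) = -469276*1/62505 - 134*√2*115^(¾)/230 = -469276/62505 - 67*√2*115^(¾)/115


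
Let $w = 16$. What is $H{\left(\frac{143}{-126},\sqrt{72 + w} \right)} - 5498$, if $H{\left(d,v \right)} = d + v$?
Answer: $- \frac{692891}{126} + 2 \sqrt{22} \approx -5489.8$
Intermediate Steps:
$H{\left(\frac{143}{-126},\sqrt{72 + w} \right)} - 5498 = \left(\frac{143}{-126} + \sqrt{72 + 16}\right) - 5498 = \left(143 \left(- \frac{1}{126}\right) + \sqrt{88}\right) - 5498 = \left(- \frac{143}{126} + 2 \sqrt{22}\right) - 5498 = - \frac{692891}{126} + 2 \sqrt{22}$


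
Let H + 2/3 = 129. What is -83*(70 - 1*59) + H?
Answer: -2354/3 ≈ -784.67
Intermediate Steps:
H = 385/3 (H = -⅔ + 129 = 385/3 ≈ 128.33)
-83*(70 - 1*59) + H = -83*(70 - 1*59) + 385/3 = -83*(70 - 59) + 385/3 = -83*11 + 385/3 = -913 + 385/3 = -2354/3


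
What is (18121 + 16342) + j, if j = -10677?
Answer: 23786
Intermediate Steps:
(18121 + 16342) + j = (18121 + 16342) - 10677 = 34463 - 10677 = 23786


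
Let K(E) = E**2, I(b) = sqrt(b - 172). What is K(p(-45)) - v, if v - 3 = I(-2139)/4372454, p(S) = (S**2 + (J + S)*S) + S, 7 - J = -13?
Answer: 9641022 - I*sqrt(2311)/4372454 ≈ 9.641e+6 - 1.0994e-5*I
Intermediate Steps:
J = 20 (J = 7 - 1*(-13) = 7 + 13 = 20)
p(S) = S + S**2 + S*(20 + S) (p(S) = (S**2 + (20 + S)*S) + S = (S**2 + S*(20 + S)) + S = S + S**2 + S*(20 + S))
I(b) = sqrt(-172 + b)
v = 3 + I*sqrt(2311)/4372454 (v = 3 + sqrt(-172 - 2139)/4372454 = 3 + sqrt(-2311)*(1/4372454) = 3 + (I*sqrt(2311))*(1/4372454) = 3 + I*sqrt(2311)/4372454 ≈ 3.0 + 1.0994e-5*I)
K(p(-45)) - v = (-45*(21 + 2*(-45)))**2 - (3 + I*sqrt(2311)/4372454) = (-45*(21 - 90))**2 + (-3 - I*sqrt(2311)/4372454) = (-45*(-69))**2 + (-3 - I*sqrt(2311)/4372454) = 3105**2 + (-3 - I*sqrt(2311)/4372454) = 9641025 + (-3 - I*sqrt(2311)/4372454) = 9641022 - I*sqrt(2311)/4372454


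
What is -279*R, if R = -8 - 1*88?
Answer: 26784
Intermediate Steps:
R = -96 (R = -8 - 88 = -96)
-279*R = -279*(-96) = 26784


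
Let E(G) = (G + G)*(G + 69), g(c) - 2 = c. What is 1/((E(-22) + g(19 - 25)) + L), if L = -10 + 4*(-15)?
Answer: -1/2142 ≈ -0.00046685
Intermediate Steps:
g(c) = 2 + c
E(G) = 2*G*(69 + G) (E(G) = (2*G)*(69 + G) = 2*G*(69 + G))
L = -70 (L = -10 - 60 = -70)
1/((E(-22) + g(19 - 25)) + L) = 1/((2*(-22)*(69 - 22) + (2 + (19 - 25))) - 70) = 1/((2*(-22)*47 + (2 - 6)) - 70) = 1/((-2068 - 4) - 70) = 1/(-2072 - 70) = 1/(-2142) = -1/2142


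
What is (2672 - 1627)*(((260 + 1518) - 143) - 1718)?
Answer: -86735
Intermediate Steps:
(2672 - 1627)*(((260 + 1518) - 143) - 1718) = 1045*((1778 - 143) - 1718) = 1045*(1635 - 1718) = 1045*(-83) = -86735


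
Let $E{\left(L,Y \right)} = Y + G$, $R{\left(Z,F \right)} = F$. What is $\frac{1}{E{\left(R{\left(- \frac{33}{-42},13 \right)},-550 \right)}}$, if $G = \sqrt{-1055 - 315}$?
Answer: $- \frac{55}{30387} - \frac{i \sqrt{1370}}{303870} \approx -0.00181 - 0.00012181 i$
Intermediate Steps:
$G = i \sqrt{1370}$ ($G = \sqrt{-1370} = i \sqrt{1370} \approx 37.013 i$)
$E{\left(L,Y \right)} = Y + i \sqrt{1370}$
$\frac{1}{E{\left(R{\left(- \frac{33}{-42},13 \right)},-550 \right)}} = \frac{1}{-550 + i \sqrt{1370}}$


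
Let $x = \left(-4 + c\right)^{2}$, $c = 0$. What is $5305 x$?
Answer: $84880$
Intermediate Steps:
$x = 16$ ($x = \left(-4 + 0\right)^{2} = \left(-4\right)^{2} = 16$)
$5305 x = 5305 \cdot 16 = 84880$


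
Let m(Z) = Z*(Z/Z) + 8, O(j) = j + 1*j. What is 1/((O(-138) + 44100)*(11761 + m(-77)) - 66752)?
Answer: 1/512323456 ≈ 1.9519e-9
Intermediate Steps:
O(j) = 2*j (O(j) = j + j = 2*j)
m(Z) = 8 + Z (m(Z) = Z*1 + 8 = Z + 8 = 8 + Z)
1/((O(-138) + 44100)*(11761 + m(-77)) - 66752) = 1/((2*(-138) + 44100)*(11761 + (8 - 77)) - 66752) = 1/((-276 + 44100)*(11761 - 69) - 66752) = 1/(43824*11692 - 66752) = 1/(512390208 - 66752) = 1/512323456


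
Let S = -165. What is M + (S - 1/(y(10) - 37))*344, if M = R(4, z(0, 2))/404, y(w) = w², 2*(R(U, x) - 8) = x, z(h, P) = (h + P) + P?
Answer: -722396933/12726 ≈ -56765.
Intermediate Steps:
z(h, P) = h + 2*P (z(h, P) = (P + h) + P = h + 2*P)
R(U, x) = 8 + x/2
M = 5/202 (M = (8 + (0 + 2*2)/2)/404 = (8 + (0 + 4)/2)*(1/404) = (8 + (½)*4)*(1/404) = (8 + 2)*(1/404) = 10*(1/404) = 5/202 ≈ 0.024752)
M + (S - 1/(y(10) - 37))*344 = 5/202 + (-165 - 1/(10² - 37))*344 = 5/202 + (-165 - 1/(100 - 37))*344 = 5/202 + (-165 - 1/63)*344 = 5/202 - 10396/63*344 = 5/202 - 3576224/63 = -722396933/12726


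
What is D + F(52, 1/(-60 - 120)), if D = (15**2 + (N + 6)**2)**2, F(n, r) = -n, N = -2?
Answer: 58029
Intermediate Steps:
D = 58081 (D = (15**2 + (-2 + 6)**2)**2 = (225 + 4**2)**2 = (225 + 16)**2 = 241**2 = 58081)
D + F(52, 1/(-60 - 120)) = 58081 - 1*52 = 58081 - 52 = 58029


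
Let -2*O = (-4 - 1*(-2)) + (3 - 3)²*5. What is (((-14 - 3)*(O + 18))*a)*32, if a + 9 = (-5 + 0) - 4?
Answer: 186048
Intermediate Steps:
a = -18 (a = -9 + ((-5 + 0) - 4) = -9 + (-5 - 4) = -9 - 9 = -18)
O = 1 (O = -((-4 - 1*(-2)) + (3 - 3)²*5)/2 = -((-4 + 2) + 0²*5)/2 = -(-2 + 0*5)/2 = -(-2 + 0)/2 = -½*(-2) = 1)
(((-14 - 3)*(O + 18))*a)*32 = (((-14 - 3)*(1 + 18))*(-18))*32 = (-17*19*(-18))*32 = -323*(-18)*32 = 5814*32 = 186048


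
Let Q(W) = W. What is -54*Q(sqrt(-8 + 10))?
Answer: -54*sqrt(2) ≈ -76.368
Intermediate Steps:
-54*Q(sqrt(-8 + 10)) = -54*sqrt(-8 + 10) = -54*sqrt(2)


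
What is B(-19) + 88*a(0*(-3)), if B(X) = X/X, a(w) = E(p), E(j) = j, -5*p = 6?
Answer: -523/5 ≈ -104.60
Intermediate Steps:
p = -6/5 (p = -1/5*6 = -6/5 ≈ -1.2000)
a(w) = -6/5
B(X) = 1
B(-19) + 88*a(0*(-3)) = 1 + 88*(-6/5) = 1 - 528/5 = -523/5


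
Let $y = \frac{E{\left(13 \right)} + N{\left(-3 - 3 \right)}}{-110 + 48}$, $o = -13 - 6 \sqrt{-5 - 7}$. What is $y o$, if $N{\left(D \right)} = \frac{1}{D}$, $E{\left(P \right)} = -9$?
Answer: $- \frac{715}{372} - \frac{55 i \sqrt{3}}{31} \approx -1.922 - 3.073 i$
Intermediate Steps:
$o = -13 - 12 i \sqrt{3}$ ($o = -13 - 6 \sqrt{-12} = -13 - 6 \cdot 2 i \sqrt{3} = -13 - 12 i \sqrt{3} \approx -13.0 - 20.785 i$)
$y = \frac{55}{372}$ ($y = \frac{-9 + \frac{1}{-3 - 3}}{-110 + 48} = \frac{-9 + \frac{1}{-3 - 3}}{-62} = \left(-9 + \frac{1}{-6}\right) \left(- \frac{1}{62}\right) = \left(-9 - \frac{1}{6}\right) \left(- \frac{1}{62}\right) = \left(- \frac{55}{6}\right) \left(- \frac{1}{62}\right) = \frac{55}{372} \approx 0.14785$)
$y o = \frac{55 \left(-13 - 12 i \sqrt{3}\right)}{372} = - \frac{715}{372} - \frac{55 i \sqrt{3}}{31}$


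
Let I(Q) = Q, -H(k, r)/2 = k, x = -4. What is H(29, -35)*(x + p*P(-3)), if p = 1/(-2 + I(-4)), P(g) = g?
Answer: 203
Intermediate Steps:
H(k, r) = -2*k
p = -⅙ (p = 1/(-2 - 4) = 1/(-6) = -⅙ ≈ -0.16667)
H(29, -35)*(x + p*P(-3)) = (-2*29)*(-4 - ⅙*(-3)) = -58*(-4 + ½) = -58*(-7/2) = 203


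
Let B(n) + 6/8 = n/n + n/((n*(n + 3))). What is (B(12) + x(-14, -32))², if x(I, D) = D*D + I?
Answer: 3674663161/3600 ≈ 1.0207e+6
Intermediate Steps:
x(I, D) = I + D² (x(I, D) = D² + I = I + D²)
B(n) = ¼ + 1/(3 + n) (B(n) = -¾ + (n/n + n/((n*(n + 3)))) = -¾ + (1 + n/((n*(3 + n)))) = -¾ + (1 + n*(1/(n*(3 + n)))) = -¾ + (1 + 1/(3 + n)) = ¼ + 1/(3 + n))
(B(12) + x(-14, -32))² = ((7 + 12)/(4*(3 + 12)) + (-14 + (-32)²))² = ((¼)*19/15 + (-14 + 1024))² = ((¼)*(1/15)*19 + 1010)² = (19/60 + 1010)² = (60619/60)² = 3674663161/3600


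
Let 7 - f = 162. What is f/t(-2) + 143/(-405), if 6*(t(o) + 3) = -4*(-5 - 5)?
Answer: -189898/4455 ≈ -42.626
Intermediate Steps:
f = -155 (f = 7 - 1*162 = 7 - 162 = -155)
t(o) = 11/3 (t(o) = -3 + (-4*(-5 - 5))/6 = -3 + (-4*(-10))/6 = -3 + (⅙)*40 = -3 + 20/3 = 11/3)
f/t(-2) + 143/(-405) = -155/11/3 + 143/(-405) = -155*3/11 + 143*(-1/405) = -465/11 - 143/405 = -189898/4455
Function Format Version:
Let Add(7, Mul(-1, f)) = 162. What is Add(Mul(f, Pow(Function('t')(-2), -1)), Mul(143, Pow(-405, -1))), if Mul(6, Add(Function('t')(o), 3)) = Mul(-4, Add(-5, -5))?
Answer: Rational(-189898, 4455) ≈ -42.626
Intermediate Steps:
f = -155 (f = Add(7, Mul(-1, 162)) = Add(7, -162) = -155)
Function('t')(o) = Rational(11, 3) (Function('t')(o) = Add(-3, Mul(Rational(1, 6), Mul(-4, Add(-5, -5)))) = Add(-3, Mul(Rational(1, 6), Mul(-4, -10))) = Add(-3, Mul(Rational(1, 6), 40)) = Add(-3, Rational(20, 3)) = Rational(11, 3))
Add(Mul(f, Pow(Function('t')(-2), -1)), Mul(143, Pow(-405, -1))) = Add(Mul(-155, Pow(Rational(11, 3), -1)), Mul(143, Pow(-405, -1))) = Add(Mul(-155, Rational(3, 11)), Mul(143, Rational(-1, 405))) = Add(Rational(-465, 11), Rational(-143, 405)) = Rational(-189898, 4455)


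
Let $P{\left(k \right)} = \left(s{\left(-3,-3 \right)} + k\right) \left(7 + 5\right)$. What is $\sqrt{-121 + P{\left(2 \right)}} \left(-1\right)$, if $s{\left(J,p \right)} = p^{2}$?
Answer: $- \sqrt{11} \approx -3.3166$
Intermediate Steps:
$P{\left(k \right)} = 108 + 12 k$ ($P{\left(k \right)} = \left(\left(-3\right)^{2} + k\right) \left(7 + 5\right) = \left(9 + k\right) 12 = 108 + 12 k$)
$\sqrt{-121 + P{\left(2 \right)}} \left(-1\right) = \sqrt{-121 + \left(108 + 12 \cdot 2\right)} \left(-1\right) = \sqrt{-121 + \left(108 + 24\right)} \left(-1\right) = \sqrt{-121 + 132} \left(-1\right) = \sqrt{11} \left(-1\right) = - \sqrt{11}$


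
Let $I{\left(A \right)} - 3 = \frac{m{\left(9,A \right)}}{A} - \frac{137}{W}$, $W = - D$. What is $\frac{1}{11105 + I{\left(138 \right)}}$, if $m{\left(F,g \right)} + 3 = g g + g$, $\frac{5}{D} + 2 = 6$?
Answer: $\frac{230}{2612013} \approx 8.8055 \cdot 10^{-5}$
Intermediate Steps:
$D = \frac{5}{4}$ ($D = \frac{5}{-2 + 6} = \frac{5}{4} \approx 1.25$)
$W = - \frac{5}{4}$ ($W = \left(-1\right) \frac{5}{4} = - \frac{5}{4} \approx -1.25$)
$m{\left(F,g \right)} = -3 + g + g^{2}$ ($m{\left(F,g \right)} = -3 + \left(g g + g\right) = -3 + \left(g^{2} + g\right) = -3 + \left(g + g^{2}\right) = -3 + g + g^{2}$)
$I{\left(A \right)} = \frac{563}{5} + \frac{-3 + A + A^{2}}{A}$ ($I{\left(A \right)} = 3 + \left(\frac{-3 + A + A^{2}}{A} - \frac{137}{- \frac{5}{4}}\right) = 3 + \left(\frac{-3 + A + A^{2}}{A} - - \frac{548}{5}\right) = 3 + \left(\frac{-3 + A + A^{2}}{A} + \frac{548}{5}\right) = 3 + \left(\frac{548}{5} + \frac{-3 + A + A^{2}}{A}\right) = \frac{563}{5} + \frac{-3 + A + A^{2}}{A}$)
$\frac{1}{11105 + I{\left(138 \right)}} = \frac{1}{11105 + \left(\frac{568}{5} + 138 - \frac{3}{138}\right)} = \frac{1}{11105 + \left(\frac{568}{5} + 138 - \frac{1}{46}\right)} = \frac{1}{11105 + \frac{57863}{230}} = \frac{1}{\frac{2612013}{230}} = \frac{230}{2612013}$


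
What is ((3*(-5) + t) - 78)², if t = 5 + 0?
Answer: 7744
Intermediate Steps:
t = 5
((3*(-5) + t) - 78)² = ((3*(-5) + 5) - 78)² = ((-15 + 5) - 78)² = (-10 - 78)² = (-88)² = 7744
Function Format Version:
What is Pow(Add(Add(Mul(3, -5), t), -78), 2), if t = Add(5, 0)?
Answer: 7744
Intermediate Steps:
t = 5
Pow(Add(Add(Mul(3, -5), t), -78), 2) = Pow(Add(Add(Mul(3, -5), 5), -78), 2) = Pow(Add(Add(-15, 5), -78), 2) = Pow(Add(-10, -78), 2) = Pow(-88, 2) = 7744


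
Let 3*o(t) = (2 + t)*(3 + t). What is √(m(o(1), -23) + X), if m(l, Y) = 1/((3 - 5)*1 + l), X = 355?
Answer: 3*√158/2 ≈ 18.855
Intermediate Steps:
o(t) = (2 + t)*(3 + t)/3 (o(t) = ((2 + t)*(3 + t))/3 = (2 + t)*(3 + t)/3)
m(l, Y) = 1/(-2 + l) (m(l, Y) = 1/(-2*1 + l) = 1/(-2 + l))
√(m(o(1), -23) + X) = √(1/(-2 + (2 + (⅓)*1² + (5/3)*1)) + 355) = √(1/(-2 + (2 + (⅓)*1 + 5/3)) + 355) = √(1/(-2 + (2 + ⅓ + 5/3)) + 355) = √(1/(-2 + 4) + 355) = √(1/2 + 355) = √(½ + 355) = √(711/2) = 3*√158/2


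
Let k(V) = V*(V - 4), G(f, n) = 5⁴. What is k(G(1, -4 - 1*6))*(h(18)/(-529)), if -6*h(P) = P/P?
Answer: 5625/46 ≈ 122.28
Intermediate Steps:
h(P) = -⅙ (h(P) = -P/(6*P) = -⅙*1 = -⅙)
G(f, n) = 625
k(V) = V*(-4 + V)
k(G(1, -4 - 1*6))*(h(18)/(-529)) = (625*(-4 + 625))*(-⅙/(-529)) = (625*621)*(-⅙*(-1/529)) = 388125*(1/3174) = 5625/46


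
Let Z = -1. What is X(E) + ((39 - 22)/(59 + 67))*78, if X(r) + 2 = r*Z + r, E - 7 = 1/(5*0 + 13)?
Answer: 179/21 ≈ 8.5238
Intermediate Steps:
E = 92/13 (E = 7 + 1/(5*0 + 13) = 7 + 1/(0 + 13) = 7 + 1/13 = 92/13 ≈ 7.0769)
X(r) = -2 (X(r) = -2 + (r*(-1) + r) = -2 + (-r + r) = -2 + 0 = -2)
X(E) + ((39 - 22)/(59 + 67))*78 = -2 + ((39 - 22)/(59 + 67))*78 = -2 + (17/126)*78 = -2 + 221/21 = 179/21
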